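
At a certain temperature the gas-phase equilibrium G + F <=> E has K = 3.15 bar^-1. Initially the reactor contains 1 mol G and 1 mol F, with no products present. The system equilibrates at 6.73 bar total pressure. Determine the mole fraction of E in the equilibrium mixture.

y_E = 0.650

Let X = conversion of G (basis 1 mol G); extent of reaction ξ = X.
Mole table: n_G = 1 − X; n_F = 1 − X; n_E = X.
n_T = Σnᵢ = 2 − X.
With p_i = (n_i/n_T)P, K = p_E / (p_G p_F).
Equating to 3.15 bar^-1 and solving on 0 < X < 1: X = 0.788.
Then n_E = 0.788, n_T = 1.21, so y_E = 0.650.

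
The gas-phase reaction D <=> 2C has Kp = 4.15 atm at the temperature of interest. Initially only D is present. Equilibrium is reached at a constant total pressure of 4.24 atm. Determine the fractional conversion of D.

X = 0.443

Take 1 mol D as basis and let X be its fractional conversion, so ξ = X.
Moles: n_D = 1 − X; n_C = 2X.
Summing: n_T = 1 + X.
y_i = n_i/n_T, p_i = y_i·P. Kp = p_C^2 / (p_D).
Setting this equal to 4.15 atm and taking the physical root (0 < X < 1) gives X = 0.443.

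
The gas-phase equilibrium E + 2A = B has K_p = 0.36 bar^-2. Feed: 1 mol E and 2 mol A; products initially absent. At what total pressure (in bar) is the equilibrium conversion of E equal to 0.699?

Basis: 1 mol E initially; let X = conversion of E. Extent ξ = X.
Moles: n_E = 1 − X; n_A = 2 − 2X; n_B = X.
Total moles n_T = 3 − 2X.
K_p = p_B / (p_E p_A^2) with p_i = (n_i/n_T)·P.
At X = 0.699: the mole-fraction product g(X) = Π y_i^ν_i = 16.45. Since K_p = g(X)·P^{-2}, P = (g/K_p)^(1/2) = (16.45/0.36)^(1/2) = 6.76 bar.

P = 6.76 bar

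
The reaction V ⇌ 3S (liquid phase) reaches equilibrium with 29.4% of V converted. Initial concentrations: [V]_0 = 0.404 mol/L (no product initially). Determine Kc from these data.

Let X = conversion of V.
Concentrations: [V] = 0.404 − 0.404X; [S] = 1.21X.
At X = 0.294: [V] = 0.285, [S] = 0.356.
Kc = [S]^3 / ([V]) = 0.159 (mol/L)^2.

Kc = 0.159 (mol/L)^2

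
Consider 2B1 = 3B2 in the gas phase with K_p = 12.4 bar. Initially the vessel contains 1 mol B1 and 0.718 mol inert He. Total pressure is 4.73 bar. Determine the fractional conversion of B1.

X = 0.615

Take 1 mol B1 as basis and let X be its fractional conversion, so ξ = 0.5X.
Moles: n_B1 = 1 − X; n_B2 = 1.5X; n_I = 0.718 (inert).
n_T = Σnᵢ = 1.72 + 0.5X.
y_i = n_i/n_T, p_i = y_i·P. K_p = p_B2^3 / (p_B1^2).
This yields a degree-3 equation in X; solving on (0,1), X = 0.615.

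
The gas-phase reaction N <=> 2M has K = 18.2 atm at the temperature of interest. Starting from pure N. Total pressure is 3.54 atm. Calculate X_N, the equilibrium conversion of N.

X = 0.750

Let X = conversion of N (basis 1 mol N); extent of reaction ξ = X.
Mole table: n_N = 1 − X; n_M = 2X.
Summing: n_T = 1 + X.
y_i = n_i/n_T, p_i = y_i·P. K = p_M^2 / (p_N).
Substituting and setting equal to 18.2 atm gives a polynomial in X; the root in (0,1) is X = 0.750.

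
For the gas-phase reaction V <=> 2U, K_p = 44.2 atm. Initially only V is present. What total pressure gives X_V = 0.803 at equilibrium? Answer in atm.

P = 6.09 atm

Basis: 1 mol V initially; let X = conversion of V. Extent ξ = X.
Species balance: n_V = 1 − X; n_U = 2X.
Summing: n_T = 1 + X.
K_p = p_U^2 / (p_V) with p_i = (n_i/n_T)·P.
At X = 0.803: the mole-fraction product g(X) = Π y_i^ν_i = 7.262. Since K_p = g(X)·P^{1}, P = (K_p/g)^(1/1) = (44.2/7.262)^(1/1) = 6.09 atm.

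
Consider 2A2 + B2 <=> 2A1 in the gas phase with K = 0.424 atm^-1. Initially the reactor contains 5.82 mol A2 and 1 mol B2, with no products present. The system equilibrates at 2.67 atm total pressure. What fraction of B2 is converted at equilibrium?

Take 1 mol B2 as basis and let X be its fractional conversion, so ξ = X.
Moles: n_A2 = 5.82 − 2X; n_B2 = 1 − X; n_A1 = 2X.
n_T = Σnᵢ = 6.82 − X.
y_i = n_i/n_T, p_i = y_i·P. K = p_A1^2 / (p_A2^2 p_B2).
This yields a degree-3 equation in X; solving on (0,1), X = 0.612.

X = 0.612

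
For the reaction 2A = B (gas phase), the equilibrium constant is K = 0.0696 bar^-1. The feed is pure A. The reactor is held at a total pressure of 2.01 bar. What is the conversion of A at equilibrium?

X = 0.199

Basis: 1 mol A initially; let X = conversion of A. Extent ξ = 0.5X.
Species balance: n_A = 1 − X; n_B = 0.5X.
Summing: n_T = 1 − 0.5X.
Mole fractions y_i = n_i/n_T; K = p_B / (p_A^2) with p_i = y_i·P.
Setting this equal to 0.0696 bar^-1 and taking the physical root (0 < X < 1) gives X = 0.199.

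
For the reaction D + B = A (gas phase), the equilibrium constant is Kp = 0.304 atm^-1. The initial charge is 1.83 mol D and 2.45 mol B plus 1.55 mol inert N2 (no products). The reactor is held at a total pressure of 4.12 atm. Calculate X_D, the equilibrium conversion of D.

Let X = conversion of D (basis 1.83 mol D); extent of reaction ξ = 1.83X.
Species balance: n_D = 1.83 − 1.83X; n_B = 2.45 − 1.83X; n_A = 1.83X; n_I = 1.55 (inert).
n_T = Σnᵢ = 5.83 − 1.83X.
Mole fractions y_i = n_i/n_T; Kp = p_A / (p_D p_B) with p_i = y_i·P.
Equating to 0.304 atm^-1 and solving on 0 < X < 1: X = 0.309.

X = 0.309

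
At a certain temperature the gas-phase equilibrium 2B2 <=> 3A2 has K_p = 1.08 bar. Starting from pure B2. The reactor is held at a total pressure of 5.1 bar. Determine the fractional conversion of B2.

X = 0.322

Let X = conversion of B2 (basis 1 mol B2); extent of reaction ξ = 0.5X.
Mole table: n_B2 = 1 − X; n_A2 = 1.5X.
n_T = Σnᵢ = 1 + 0.5X.
y_i = n_i/n_T, p_i = y_i·P. K_p = p_A2^3 / (p_B2^2).
Equating to 1.08 bar and solving on 0 < X < 1: X = 0.322.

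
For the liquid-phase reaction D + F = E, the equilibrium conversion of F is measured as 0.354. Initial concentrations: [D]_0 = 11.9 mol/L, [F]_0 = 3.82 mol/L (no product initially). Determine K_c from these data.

Let X = conversion of F.
Concentrations: [D] = 11.9 − 3.82X; [F] = 3.82 − 3.82X; [E] = 3.82X.
At X = 0.354: [D] = 10.5, [F] = 2.47, [E] = 1.35.
K_c = [E] / ([D] [F]) = 0.052 L/mol.

K_c = 0.052 L/mol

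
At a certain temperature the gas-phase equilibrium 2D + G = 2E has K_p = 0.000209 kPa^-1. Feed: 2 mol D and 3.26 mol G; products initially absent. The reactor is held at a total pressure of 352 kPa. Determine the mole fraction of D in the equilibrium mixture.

y_D = 0.325

Take 2 mol D as basis and let X be its fractional conversion, so ξ = X.
Moles: n_D = 2 − 2X; n_G = 3.26 − X; n_E = 2X.
n_T = Σnᵢ = 5.26 − X.
With p_i = (n_i/n_T)P, K_p = p_E^2 / (p_D^2 p_G).
Setting this equal to 0.000209 kPa^-1 and taking the physical root (0 < X < 1) gives X = 0.174.
Then n_D = 1.65, n_T = 5.09, so y_D = 0.325.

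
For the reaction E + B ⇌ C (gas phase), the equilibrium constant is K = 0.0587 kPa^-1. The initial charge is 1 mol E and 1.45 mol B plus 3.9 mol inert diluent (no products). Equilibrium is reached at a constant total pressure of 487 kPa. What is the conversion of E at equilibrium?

Let X = conversion of E (basis 1 mol E); extent of reaction ξ = X.
At extent ξ: n_E = 1 − X; n_B = 1.45 − X; n_C = X; n_I = 3.9 (inert).
Summing: n_T = 6.35 − X.
With p_i = (n_i/n_T)P, K = p_C / (p_E p_B).
Equating to 0.0587 kPa^-1 and solving on 0 < X < 1: X = 0.776.

X = 0.776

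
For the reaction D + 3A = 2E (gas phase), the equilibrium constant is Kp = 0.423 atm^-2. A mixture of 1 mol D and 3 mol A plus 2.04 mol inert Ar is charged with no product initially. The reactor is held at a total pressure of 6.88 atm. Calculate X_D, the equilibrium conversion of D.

Let X = conversion of D (basis 1 mol D); extent of reaction ξ = X.
Species balance: n_D = 1 − X; n_A = 3 − 3X; n_E = 2X; n_I = 2.04 (inert).
Summing: n_T = 6.04 − 2X.
Mole fractions y_i = n_i/n_T; Kp = p_E^2 / (p_D p_A^3) with p_i = y_i·P.
Equating to 0.423 atm^-2 and solving on 0 < X < 1: X = 0.525.

X = 0.525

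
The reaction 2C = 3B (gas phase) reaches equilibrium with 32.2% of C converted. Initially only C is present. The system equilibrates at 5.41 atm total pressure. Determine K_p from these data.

K_p = 1.14 atm

Basis: 1 mol C initially; let X = conversion of C. Extent ξ = 0.5X.
At extent ξ: n_C = 1 − X; n_B = 1.5X.
Summing: n_T = 1 + 0.5X.
At X = 0.322: n_C = 0.678, n_B = 0.483, n_T = 1.16.
p_i = (n_i/n_T)·P. K_p = p_B^3 / (p_C^2) = 1.14 atm.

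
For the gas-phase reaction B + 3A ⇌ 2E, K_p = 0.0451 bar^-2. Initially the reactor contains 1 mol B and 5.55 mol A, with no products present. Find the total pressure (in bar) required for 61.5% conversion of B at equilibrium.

Let X = conversion of B (basis 1 mol B); extent of reaction ξ = X.
Species balance: n_B = 1 − X; n_A = 5.55 − 3X; n_E = 2X.
n_T = Σnᵢ = 6.55 − 2X.
K_p = p_E^2 / (p_B p_A^3) with p_i = (n_i/n_T)·P.
At X = 0.615: the mole-fraction product g(X) = Π y_i^ν_i = 2.187. Since K_p = g(X)·P^{-2}, P = (g/K_p)^(1/2) = (2.187/0.0451)^(1/2) = 6.96 bar.

P = 6.96 bar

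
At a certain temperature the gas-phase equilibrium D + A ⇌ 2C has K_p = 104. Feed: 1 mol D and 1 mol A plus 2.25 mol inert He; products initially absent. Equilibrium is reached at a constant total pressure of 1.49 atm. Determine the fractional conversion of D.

X = 0.836

Basis: 1 mol D initially; let X = conversion of D. Extent ξ = X.
At extent ξ: n_D = 1 − X; n_A = 1 − X; n_C = 2X; n_I = 2.25 (inert).
n_T stays at 4.25 (no change in mole number).
With p_i = (n_i/n_T)P, K_p = p_C^2 / (p_D p_A).
Equating to 104 and solving on 0 < X < 1: X = 0.836.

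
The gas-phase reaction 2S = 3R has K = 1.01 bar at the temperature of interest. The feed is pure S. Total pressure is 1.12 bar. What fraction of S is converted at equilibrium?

X = 0.458

Basis: 1 mol S initially; let X = conversion of S. Extent ξ = 0.5X.
At extent ξ: n_S = 1 − X; n_R = 1.5X.
Total moles n_T = 1 + 0.5X.
y_i = n_i/n_T, p_i = y_i·P. K = p_R^3 / (p_S^2).
Setting this equal to 1.01 bar and taking the physical root (0 < X < 1) gives X = 0.458.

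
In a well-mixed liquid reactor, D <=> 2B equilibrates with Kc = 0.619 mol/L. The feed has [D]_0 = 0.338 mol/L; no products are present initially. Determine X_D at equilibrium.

X = 0.485

Let X = conversion of D; extent ξ = 0.338·X mol/L.
Concentrations: [D] = 0.338 − 0.338X; [B] = 0.676X.
Kc = [B]^2 / ([D]).
Setting equal to 0.619 and solving for X on (0,1) gives X = 0.485.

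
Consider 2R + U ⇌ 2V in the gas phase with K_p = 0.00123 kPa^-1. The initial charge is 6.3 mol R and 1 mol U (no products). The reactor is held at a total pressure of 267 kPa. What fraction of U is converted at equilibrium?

X = 0.442

Let X = conversion of U (basis 1 mol U); extent of reaction ξ = X.
Mole table: n_R = 6.3 − 2X; n_U = 1 − X; n_V = 2X.
Summing: n_T = 7.3 − X.
With p_i = (n_i/n_T)P, K_p = p_V^2 / (p_R^2 p_U).
Equating to 0.00123 kPa^-1 and solving on 0 < X < 1: X = 0.442.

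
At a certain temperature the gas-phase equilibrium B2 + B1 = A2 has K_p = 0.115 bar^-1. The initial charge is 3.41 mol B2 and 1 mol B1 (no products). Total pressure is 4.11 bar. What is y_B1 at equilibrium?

y_B1 = 0.178

Let X = conversion of B1 (basis 1 mol B1); extent of reaction ξ = X.
Mole table: n_B2 = 3.41 − X; n_B1 = 1 − X; n_A2 = X.
Total moles n_T = 4.41 − X.
With p_i = (n_i/n_T)P, K_p = p_A2 / (p_B2 p_B1).
Equating to 0.115 bar^-1 and solving on 0 < X < 1: X = 0.264.
Then n_B1 = 0.736, n_T = 4.15, so y_B1 = 0.178.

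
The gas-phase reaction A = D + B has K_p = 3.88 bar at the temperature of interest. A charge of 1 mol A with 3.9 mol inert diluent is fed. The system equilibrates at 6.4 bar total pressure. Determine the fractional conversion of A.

Let X = conversion of A (basis 1 mol A); extent of reaction ξ = X.
At extent ξ: n_A = 1 − X; n_D = X; n_B = X; n_I = 3.9 (inert).
n_T = Σnᵢ = 4.9 + X.
Mole fractions y_i = n_i/n_T; K_p = p_D p_B / (p_A) with p_i = y_i·P.
Substituting and setting equal to 3.88 bar gives a polynomial in X; the root in (0,1) is X = 0.810.

X = 0.810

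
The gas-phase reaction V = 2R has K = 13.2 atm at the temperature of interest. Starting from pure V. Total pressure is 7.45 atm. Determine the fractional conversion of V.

X = 0.554

Basis: 1 mol V initially; let X = conversion of V. Extent ξ = X.
Species balance: n_V = 1 − X; n_R = 2X.
n_T = Σnᵢ = 1 + X.
With p_i = (n_i/n_T)P, K = p_R^2 / (p_V).
Setting this equal to 13.2 atm and taking the physical root (0 < X < 1) gives X = 0.554.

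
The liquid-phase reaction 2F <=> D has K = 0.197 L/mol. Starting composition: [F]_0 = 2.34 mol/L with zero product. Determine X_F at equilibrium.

Let X = conversion of F; extent ξ = 2.34X/2 mol/L.
Concentrations: [F] = 2.34 − 2.34X; [D] = 1.17X.
K = [D] / ([F]^2).
Equating to 0.197 L/mol: the physical root is X = 0.368.

X = 0.368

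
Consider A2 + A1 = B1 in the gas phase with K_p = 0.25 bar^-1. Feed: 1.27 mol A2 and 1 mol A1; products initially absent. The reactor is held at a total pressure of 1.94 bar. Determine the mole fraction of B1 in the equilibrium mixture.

Let X = conversion of A1 (basis 1 mol A1); extent of reaction ξ = X.
Mole table: n_A2 = 1.27 − X; n_A1 = 1 − X; n_B1 = X.
n_T = Σnᵢ = 2.27 − X.
y_i = n_i/n_T, p_i = y_i·P. K_p = p_B1 / (p_A2 p_A1).
Equating to 0.25 bar^-1 and solving on 0 < X < 1: X = 0.200.
Then n_B1 = 0.2, n_T = 2.07, so y_B1 = 0.097.

y_B1 = 0.097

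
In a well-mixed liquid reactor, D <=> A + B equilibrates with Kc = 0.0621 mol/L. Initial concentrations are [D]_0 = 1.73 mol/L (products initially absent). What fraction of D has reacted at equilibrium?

Let X = conversion of D; extent ξ = 1.73·X mol/L.
Concentrations: [D] = 1.73 − 1.73X; [A] = 1.73X; [B] = 1.73X.
Kc = [A] [B] / ([D]).
Solving Kc = 0.0621 for X ∈ (0,1): X = 0.172.

X = 0.172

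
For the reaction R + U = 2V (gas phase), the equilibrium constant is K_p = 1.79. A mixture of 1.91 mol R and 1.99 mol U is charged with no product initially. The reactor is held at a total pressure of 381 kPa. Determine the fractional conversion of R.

Take 1.91 mol R as basis and let X be its fractional conversion, so ξ = 1.91X.
Mole table: n_R = 1.91 − 1.91X; n_U = 1.99 − 1.91X; n_V = 3.82X.
n_T stays at 3.9 (no change in mole number).
y_i = n_i/n_T, p_i = y_i·P. K_p = p_V^2 / (p_R p_U).
Setting this equal to 1.79 and taking the physical root (0 < X < 1) gives X = 0.409.

X = 0.409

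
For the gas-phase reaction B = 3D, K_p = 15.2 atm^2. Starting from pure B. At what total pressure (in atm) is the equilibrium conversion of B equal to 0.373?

Take 1 mol B as basis and let X be its fractional conversion, so ξ = X.
Mole table: n_B = 1 − X; n_D = 3X.
Summing: n_T = 1 + 2X.
K_p = p_D^3 / (p_B) with p_i = (n_i/n_T)·P.
At X = 0.373: the mole-fraction product g(X) = Π y_i^ν_i = 0.7331. Since K_p = g(X)·P^{2}, P = (K_p/g)^(1/2) = (15.2/0.7331)^(1/2) = 4.55 atm.

P = 4.55 atm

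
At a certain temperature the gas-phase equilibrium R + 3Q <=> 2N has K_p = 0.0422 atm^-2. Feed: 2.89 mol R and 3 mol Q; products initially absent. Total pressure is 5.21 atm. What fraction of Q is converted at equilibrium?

Take 3 mol Q as basis and let X be its fractional conversion, so ξ = X.
Mole table: n_R = 2.89 − X; n_Q = 3 − 3X; n_N = 2X.
Total moles n_T = 5.89 − 2X.
With p_i = (n_i/n_T)P, K_p = p_N^2 / (p_R p_Q^3).
Equating to 0.0422 atm^-2 and solving on 0 < X < 1: X = 0.400.

X = 0.400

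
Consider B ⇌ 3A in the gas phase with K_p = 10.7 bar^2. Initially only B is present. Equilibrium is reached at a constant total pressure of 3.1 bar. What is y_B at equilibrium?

y_B = 0.303

Take 1 mol B as basis and let X be its fractional conversion, so ξ = X.
At extent ξ: n_B = 1 − X; n_A = 3X.
Total moles n_T = 1 + 2X.
Mole fractions y_i = n_i/n_T; K_p = p_A^3 / (p_B) with p_i = y_i·P.
Equating to 10.7 bar^2 and solving on 0 < X < 1: X = 0.433.
Then n_B = 0.567, n_T = 1.87, so y_B = 0.303.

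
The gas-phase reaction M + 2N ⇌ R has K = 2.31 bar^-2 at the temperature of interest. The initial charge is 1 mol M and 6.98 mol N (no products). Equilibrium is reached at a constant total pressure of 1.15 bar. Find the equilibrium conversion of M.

X = 0.687

Take 1 mol M as basis and let X be its fractional conversion, so ξ = X.
Moles: n_M = 1 − X; n_N = 6.98 − 2X; n_R = X.
n_T = Σnᵢ = 7.98 − 2X.
y_i = n_i/n_T, p_i = y_i·P. K = p_R / (p_M p_N^2).
This yields a degree-3 equation in X; solving on (0,1), X = 0.687.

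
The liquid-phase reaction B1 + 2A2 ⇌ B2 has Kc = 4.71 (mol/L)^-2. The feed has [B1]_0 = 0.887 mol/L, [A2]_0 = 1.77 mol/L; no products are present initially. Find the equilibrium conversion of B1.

Let X = conversion of B1; extent ξ = 0.887·X mol/L.
Concentrations: [B1] = 0.887 − 0.887X; [A2] = 1.77 − 1.77X; [B2] = 0.887X.
Kc = [B2] / ([B1] [A2]^2).
Setting equal to 4.71 and solving for X on (0,1) gives X = 0.646.

X = 0.646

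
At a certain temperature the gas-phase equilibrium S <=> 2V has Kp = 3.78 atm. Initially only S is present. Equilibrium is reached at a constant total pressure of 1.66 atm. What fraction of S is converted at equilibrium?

X = 0.602

Let X = conversion of S (basis 1 mol S); extent of reaction ξ = X.
Mole table: n_S = 1 − X; n_V = 2X.
Total moles n_T = 1 + X.
Mole fractions y_i = n_i/n_T; Kp = p_V^2 / (p_S) with p_i = y_i·P.
Equating to 3.78 atm and solving on 0 < X < 1: X = 0.602.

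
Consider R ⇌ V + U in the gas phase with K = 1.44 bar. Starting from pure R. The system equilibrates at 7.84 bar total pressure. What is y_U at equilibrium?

y_U = 0.283

Let X = conversion of R (basis 1 mol R); extent of reaction ξ = X.
Species balance: n_R = 1 − X; n_V = X; n_U = X.
Total moles n_T = 1 + X.
Mole fractions y_i = n_i/n_T; K = p_V p_U / (p_R) with p_i = y_i·P.
Setting this equal to 1.44 bar and taking the physical root (0 < X < 1) gives X = 0.394.
Then n_U = 0.394, n_T = 1.39, so y_U = 0.283.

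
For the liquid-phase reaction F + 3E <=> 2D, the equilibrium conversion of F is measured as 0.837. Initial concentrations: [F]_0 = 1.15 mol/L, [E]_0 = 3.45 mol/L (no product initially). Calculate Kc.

Let X = conversion of F.
Concentrations: [F] = 1.15 − 1.15X; [E] = 3.45 − 3.45X; [D] = 2.3X.
At X = 0.837: [F] = 0.187, [E] = 0.562, [D] = 1.93.
Kc = [D]^2 / ([F] [E]^3) = 111 (mol/L)^-2.

Kc = 111 (mol/L)^-2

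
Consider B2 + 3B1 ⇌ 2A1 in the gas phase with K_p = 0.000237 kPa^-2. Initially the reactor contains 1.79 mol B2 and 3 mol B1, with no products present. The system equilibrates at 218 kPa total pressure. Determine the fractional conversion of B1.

X = 0.621

Let X = conversion of B1 (basis 3 mol B1); extent of reaction ξ = X.
Species balance: n_B2 = 1.79 − X; n_B1 = 3 − 3X; n_A1 = 2X.
n_T = Σnᵢ = 4.79 − 2X.
y_i = n_i/n_T, p_i = y_i·P. K_p = p_A1^2 / (p_B2 p_B1^3).
Substituting and setting equal to 0.000237 kPa^-2 gives a polynomial in X; the root in (0,1) is X = 0.621.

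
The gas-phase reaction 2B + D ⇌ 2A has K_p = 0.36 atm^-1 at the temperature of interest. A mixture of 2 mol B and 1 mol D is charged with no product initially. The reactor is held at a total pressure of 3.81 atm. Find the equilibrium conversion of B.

Take 2 mol B as basis and let X be its fractional conversion, so ξ = X.
Moles: n_B = 2 − 2X; n_D = 1 − X; n_A = 2X.
Summing: n_T = 3 − X.
Mole fractions y_i = n_i/n_T; K_p = p_A^2 / (p_B^2 p_D) with p_i = y_i·P.
Substituting and setting equal to 0.36 atm^-1 gives a polynomial in X; the root in (0,1) is X = 0.365.

X = 0.365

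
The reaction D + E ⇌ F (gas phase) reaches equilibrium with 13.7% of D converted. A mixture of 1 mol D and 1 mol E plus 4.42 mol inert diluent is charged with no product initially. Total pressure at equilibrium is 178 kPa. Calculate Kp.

Take 1 mol D as basis and let X be its fractional conversion, so ξ = X.
Species balance: n_D = 1 − X; n_E = 1 − X; n_F = X; n_I = 4.42 (inert).
n_T = Σnᵢ = 6.42 − X.
At X = 0.137: n_D = 0.863, n_E = 0.863, n_F = 0.137, n_T = 6.28.
p_i = (n_i/n_T)·P. Kp = p_F / (p_D p_E) = 0.00649 kPa^-1.

Kp = 0.00649 kPa^-1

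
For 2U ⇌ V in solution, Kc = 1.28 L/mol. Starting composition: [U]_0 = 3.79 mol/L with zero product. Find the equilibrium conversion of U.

Let X = conversion of U; extent ξ = 3.79X/2 mol/L.
Concentrations: [U] = 3.79 − 3.79X; [V] = 1.9X.
Kc = [V] / ([U]^2).
Equating to 1.28 L/mol: the physical root is X = 0.726.

X = 0.726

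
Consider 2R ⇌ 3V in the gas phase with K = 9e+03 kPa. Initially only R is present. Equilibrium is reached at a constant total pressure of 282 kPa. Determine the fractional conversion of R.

X = 0.803

Take 1 mol R as basis and let X be its fractional conversion, so ξ = 0.5X.
Moles: n_R = 1 − X; n_V = 1.5X.
Summing: n_T = 1 + 0.5X.
y_i = n_i/n_T, p_i = y_i·P. K = p_V^3 / (p_R^2).
Equating to 9e+03 kPa and solving on 0 < X < 1: X = 0.803.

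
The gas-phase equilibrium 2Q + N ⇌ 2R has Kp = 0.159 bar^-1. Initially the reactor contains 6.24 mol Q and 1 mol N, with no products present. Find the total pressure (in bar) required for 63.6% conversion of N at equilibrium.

P = 7.48 bar

Let X = conversion of N (basis 1 mol N); extent of reaction ξ = X.
Moles: n_Q = 6.24 − 2X; n_N = 1 − X; n_R = 2X.
Total moles n_T = 7.24 − X.
Kp = p_R^2 / (p_Q^2 p_N) with p_i = (n_i/n_T)·P.
At X = 0.636: the mole-fraction product g(X) = Π y_i^ν_i = 1.189. Since Kp = g(X)·P^{-1}, P = (g/Kp)^(1/1) = (1.189/0.159)^(1/1) = 7.48 bar.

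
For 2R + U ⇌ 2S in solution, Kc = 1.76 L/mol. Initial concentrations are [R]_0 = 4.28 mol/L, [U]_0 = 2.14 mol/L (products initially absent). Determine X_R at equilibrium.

X = 0.562

Let X = conversion of R; extent ξ = 4.28X/2 mol/L.
Concentrations: [R] = 4.28 − 4.28X; [U] = 2.14 − 2.14X; [S] = 4.28X.
Kc = [S]^2 / ([R]^2 [U]).
Solving Kc = 1.76 for X ∈ (0,1): X = 0.562.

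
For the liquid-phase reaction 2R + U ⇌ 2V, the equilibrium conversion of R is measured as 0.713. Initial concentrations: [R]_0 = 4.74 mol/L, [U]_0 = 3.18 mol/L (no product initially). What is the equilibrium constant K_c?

Let X = conversion of R.
Concentrations: [R] = 4.74 − 4.74X; [U] = 3.18 − 2.37X; [V] = 4.74X.
At X = 0.713: [R] = 1.36, [U] = 1.49, [V] = 3.38.
K_c = [V]^2 / ([R]^2 [U]) = 4.14 L/mol.

K_c = 4.14 L/mol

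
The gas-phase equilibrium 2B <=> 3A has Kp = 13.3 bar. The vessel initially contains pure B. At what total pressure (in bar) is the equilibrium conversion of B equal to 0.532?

P = 7.26 bar

Basis: 1 mol B initially; let X = conversion of B. Extent ξ = 0.5X.
Moles: n_B = 1 − X; n_A = 1.5X.
Summing: n_T = 1 + 0.5X.
Kp = p_A^3 / (p_B^2) with p_i = (n_i/n_T)·P.
At X = 0.532: the mole-fraction product g(X) = Π y_i^ν_i = 1.833. Since Kp = g(X)·P^{1}, P = (Kp/g)^(1/1) = (13.3/1.833)^(1/1) = 7.26 bar.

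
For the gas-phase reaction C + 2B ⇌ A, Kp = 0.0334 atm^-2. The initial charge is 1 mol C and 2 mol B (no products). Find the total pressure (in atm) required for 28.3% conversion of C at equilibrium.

P = 5.83 atm

Let X = conversion of C (basis 1 mol C); extent of reaction ξ = X.
Species balance: n_C = 1 − X; n_B = 2 − 2X; n_A = X.
Total moles n_T = 3 − 2X.
Kp = p_A / (p_C p_B^2) with p_i = (n_i/n_T)·P.
At X = 0.283: the mole-fraction product g(X) = Π y_i^ν_i = 1.137. Since Kp = g(X)·P^{-2}, P = (g/Kp)^(1/2) = (1.137/0.0334)^(1/2) = 5.83 atm.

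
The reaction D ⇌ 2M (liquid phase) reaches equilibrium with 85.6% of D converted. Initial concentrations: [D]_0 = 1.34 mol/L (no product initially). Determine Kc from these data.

Kc = 27.3 mol/L

Let X = conversion of D.
Concentrations: [D] = 1.34 − 1.34X; [M] = 2.68X.
At X = 0.856: [D] = 0.193, [M] = 2.29.
Kc = [M]^2 / ([D]) = 27.3 mol/L.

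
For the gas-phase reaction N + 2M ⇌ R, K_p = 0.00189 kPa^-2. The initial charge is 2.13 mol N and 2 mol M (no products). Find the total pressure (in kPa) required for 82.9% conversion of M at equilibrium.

P = 133 kPa

Basis: 2 mol M initially; let X = conversion of M. Extent ξ = X.
At extent ξ: n_N = 2.13 − X; n_M = 2 − 2X; n_R = X.
Total moles n_T = 4.13 − 2X.
K_p = p_R / (p_N p_M^2) with p_i = (n_i/n_T)·P.
At X = 0.829: the mole-fraction product g(X) = Π y_i^ν_i = 33.29. Since K_p = g(X)·P^{-2}, P = (g/K_p)^(1/2) = (33.29/0.00189)^(1/2) = 133 kPa.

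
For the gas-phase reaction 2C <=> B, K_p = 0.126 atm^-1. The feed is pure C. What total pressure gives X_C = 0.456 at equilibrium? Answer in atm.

Take 1 mol C as basis and let X be its fractional conversion, so ξ = 0.5X.
Mole table: n_C = 1 − X; n_B = 0.5X.
Total moles n_T = 1 − 0.5X.
K_p = p_B / (p_C^2) with p_i = (n_i/n_T)·P.
At X = 0.456: the mole-fraction product g(X) = Π y_i^ν_i = 0.5948. Since K_p = g(X)·P^{-1}, P = (g/K_p)^(1/1) = (0.5948/0.126)^(1/1) = 4.72 atm.

P = 4.72 atm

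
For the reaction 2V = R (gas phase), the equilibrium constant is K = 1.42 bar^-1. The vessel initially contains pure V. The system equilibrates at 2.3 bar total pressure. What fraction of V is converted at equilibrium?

X = 0.733

Basis: 1 mol V initially; let X = conversion of V. Extent ξ = 0.5X.
At extent ξ: n_V = 1 − X; n_R = 0.5X.
Summing: n_T = 1 − 0.5X.
With p_i = (n_i/n_T)P, K = p_R / (p_V^2).
Setting this equal to 1.42 bar^-1 and taking the physical root (0 < X < 1) gives X = 0.733.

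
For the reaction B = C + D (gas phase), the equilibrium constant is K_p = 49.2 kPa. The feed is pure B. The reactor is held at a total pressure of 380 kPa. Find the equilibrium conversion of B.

Let X = conversion of B (basis 1 mol B); extent of reaction ξ = X.
Species balance: n_B = 1 − X; n_C = X; n_D = X.
Total moles n_T = 1 + X.
With p_i = (n_i/n_T)P, K_p = p_C p_D / (p_B).
Substituting and setting equal to 49.2 kPa gives a polynomial in X; the root in (0,1) is X = 0.339.

X = 0.339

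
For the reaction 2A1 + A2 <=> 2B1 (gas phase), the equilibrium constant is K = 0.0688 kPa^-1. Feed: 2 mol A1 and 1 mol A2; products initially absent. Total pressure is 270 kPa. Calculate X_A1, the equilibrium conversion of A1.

Take 2 mol A1 as basis and let X be its fractional conversion, so ξ = X.
Mole table: n_A1 = 2 − 2X; n_A2 = 1 − X; n_B1 = 2X.
n_T = Σnᵢ = 3 − X.
Mole fractions y_i = n_i/n_T; K = p_B1^2 / (p_A1^2 p_A2) with p_i = y_i·P.
Setting this equal to 0.0688 kPa^-1 and taking the physical root (0 < X < 1) gives X = 0.630.

X = 0.630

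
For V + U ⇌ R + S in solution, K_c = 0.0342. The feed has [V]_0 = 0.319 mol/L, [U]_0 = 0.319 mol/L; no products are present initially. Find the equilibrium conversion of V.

X = 0.156

Let X = conversion of V; extent ξ = 0.319·X mol/L.
Concentrations: [V] = 0.319 − 0.319X; [U] = 0.319 − 0.319X; [R] = 0.319X; [S] = 0.319X.
K_c = [R] [S] / ([V] [U]).
Setting equal to 0.0342 and solving for X on (0,1) gives X = 0.156.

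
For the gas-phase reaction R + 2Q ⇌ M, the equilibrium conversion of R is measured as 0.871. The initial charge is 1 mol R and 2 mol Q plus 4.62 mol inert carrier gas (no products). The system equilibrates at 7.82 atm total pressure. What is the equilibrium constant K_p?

Let X = conversion of R (basis 1 mol R); extent of reaction ξ = X.
Mole table: n_R = 1 − X; n_Q = 2 − 2X; n_M = X; n_I = 4.62 (inert).
Total moles n_T = 7.62 − 2X.
At X = 0.871: n_R = 0.129, n_Q = 0.258, n_M = 0.871, n_T = 5.88.
p_i = (n_i/n_T)·P. K_p = p_M / (p_R p_Q^2) = 57.3 atm^-2.

K_p = 57.3 atm^-2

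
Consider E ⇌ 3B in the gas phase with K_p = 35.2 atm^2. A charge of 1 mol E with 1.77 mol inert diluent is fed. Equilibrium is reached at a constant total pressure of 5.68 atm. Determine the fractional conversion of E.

Basis: 1 mol E initially; let X = conversion of E. Extent ξ = X.
Mole table: n_E = 1 − X; n_B = 3X; n_I = 1.77 (inert).
Summing: n_T = 2.77 + 2X.
y_i = n_i/n_T, p_i = y_i·P. K_p = p_B^3 / (p_E).
This yields a degree-3 equation in X; solving on (0,1), X = 0.625.

X = 0.625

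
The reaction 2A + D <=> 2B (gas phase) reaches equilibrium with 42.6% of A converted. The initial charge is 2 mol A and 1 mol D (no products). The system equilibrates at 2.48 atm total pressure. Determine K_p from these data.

Let X = conversion of A (basis 2 mol A); extent of reaction ξ = X.
At extent ξ: n_A = 2 − 2X; n_D = 1 − X; n_B = 2X.
n_T = Σnᵢ = 3 − X.
At X = 0.426: n_A = 1.15, n_D = 0.574, n_B = 0.852, n_T = 2.57.
p_i = (n_i/n_T)·P. K_p = p_B^2 / (p_A^2 p_D) = 0.996 atm^-1.

K_p = 0.996 atm^-1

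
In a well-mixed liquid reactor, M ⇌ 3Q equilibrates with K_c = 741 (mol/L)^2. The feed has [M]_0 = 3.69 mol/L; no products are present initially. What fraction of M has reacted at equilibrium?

Let X = conversion of M; extent ξ = 3.69·X mol/L.
Concentrations: [M] = 3.69 − 3.69X; [Q] = 11.1X.
K_c = [Q]^3 / ([M]).
Setting equal to 741 and solving for X on (0,1) gives X = 0.772.

X = 0.772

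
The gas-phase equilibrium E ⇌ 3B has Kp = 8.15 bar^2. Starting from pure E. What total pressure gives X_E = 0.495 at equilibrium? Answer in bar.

Let X = conversion of E (basis 1 mol E); extent of reaction ξ = X.
Species balance: n_E = 1 − X; n_B = 3X.
n_T = Σnᵢ = 1 + 2X.
Kp = p_B^3 / (p_E) with p_i = (n_i/n_T)·P.
At X = 0.495: the mole-fraction product g(X) = Π y_i^ν_i = 1.638. Since Kp = g(X)·P^{2}, P = (Kp/g)^(1/2) = (8.15/1.638)^(1/2) = 2.23 bar.

P = 2.23 bar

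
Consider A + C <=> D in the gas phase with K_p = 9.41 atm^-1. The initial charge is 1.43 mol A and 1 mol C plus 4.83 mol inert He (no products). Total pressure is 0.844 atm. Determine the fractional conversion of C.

Take 1 mol C as basis and let X be its fractional conversion, so ξ = X.
Mole table: n_A = 1.43 − X; n_C = 1 − X; n_D = X; n_I = 4.83 (inert).
n_T = Σnᵢ = 7.26 − X.
Mole fractions y_i = n_i/n_T; K_p = p_D / (p_A p_C) with p_i = y_i·P.
Substituting and setting equal to 9.41 atm^-1 gives a polynomial in X; the root in (0,1) is X = 0.518.

X = 0.518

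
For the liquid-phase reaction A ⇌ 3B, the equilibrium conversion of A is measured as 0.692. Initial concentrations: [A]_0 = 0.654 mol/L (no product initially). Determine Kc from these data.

Let X = conversion of A.
Concentrations: [A] = 0.654 − 0.654X; [B] = 1.96X.
At X = 0.692: [A] = 0.201, [B] = 1.36.
Kc = [B]^3 / ([A]) = 12.4 (mol/L)^2.

Kc = 12.4 (mol/L)^2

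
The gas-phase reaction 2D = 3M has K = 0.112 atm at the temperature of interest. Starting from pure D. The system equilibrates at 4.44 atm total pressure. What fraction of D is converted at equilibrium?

Let X = conversion of D (basis 1 mol D); extent of reaction ξ = 0.5X.
Species balance: n_D = 1 − X; n_M = 1.5X.
n_T = Σnᵢ = 1 + 0.5X.
With p_i = (n_i/n_T)P, K = p_M^3 / (p_D^2).
Equating to 0.112 atm and solving on 0 < X < 1: X = 0.177.

X = 0.177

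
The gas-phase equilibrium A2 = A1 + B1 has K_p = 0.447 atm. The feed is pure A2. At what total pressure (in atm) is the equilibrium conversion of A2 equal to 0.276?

Basis: 1 mol A2 initially; let X = conversion of A2. Extent ξ = X.
Species balance: n_A2 = 1 − X; n_A1 = X; n_B1 = X.
n_T = Σnᵢ = 1 + X.
K_p = p_A1 p_B1 / (p_A2) with p_i = (n_i/n_T)·P.
At X = 0.276: the mole-fraction product g(X) = Π y_i^ν_i = 0.08246. Since K_p = g(X)·P^{1}, P = (K_p/g)^(1/1) = (0.447/0.08246)^(1/1) = 5.42 atm.

P = 5.42 atm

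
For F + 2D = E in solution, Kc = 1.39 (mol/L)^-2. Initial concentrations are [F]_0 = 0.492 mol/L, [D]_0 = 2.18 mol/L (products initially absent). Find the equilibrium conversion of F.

Let X = conversion of F; extent ξ = 0.492·X mol/L.
Concentrations: [F] = 0.492 − 0.492X; [D] = 2.18 − 0.984X; [E] = 0.492X.
Kc = [E] / ([F] [D]^2).
Solving Kc = 1.39 for X ∈ (0,1): X = 0.744.

X = 0.744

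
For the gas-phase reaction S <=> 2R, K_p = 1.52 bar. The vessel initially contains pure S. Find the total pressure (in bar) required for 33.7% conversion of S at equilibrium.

P = 2.97 bar

Take 1 mol S as basis and let X be its fractional conversion, so ξ = X.
Moles: n_S = 1 − X; n_R = 2X.
Summing: n_T = 1 + X.
K_p = p_R^2 / (p_S) with p_i = (n_i/n_T)·P.
At X = 0.337: the mole-fraction product g(X) = Π y_i^ν_i = 0.5125. Since K_p = g(X)·P^{1}, P = (K_p/g)^(1/1) = (1.52/0.5125)^(1/1) = 2.97 bar.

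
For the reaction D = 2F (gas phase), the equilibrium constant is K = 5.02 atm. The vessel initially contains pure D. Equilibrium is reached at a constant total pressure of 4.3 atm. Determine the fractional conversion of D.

X = 0.475

Let X = conversion of D (basis 1 mol D); extent of reaction ξ = X.
Species balance: n_D = 1 − X; n_F = 2X.
n_T = Σnᵢ = 1 + X.
With p_i = (n_i/n_T)P, K = p_F^2 / (p_D).
Equating to 5.02 atm and solving on 0 < X < 1: X = 0.475.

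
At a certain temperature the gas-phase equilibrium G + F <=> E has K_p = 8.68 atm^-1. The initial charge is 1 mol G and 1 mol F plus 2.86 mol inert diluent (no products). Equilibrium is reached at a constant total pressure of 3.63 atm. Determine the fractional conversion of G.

X = 0.697

Let X = conversion of G (basis 1 mol G); extent of reaction ξ = X.
Moles: n_G = 1 − X; n_F = 1 − X; n_E = X; n_I = 2.86 (inert).
Summing: n_T = 4.86 − X.
y_i = n_i/n_T, p_i = y_i·P. K_p = p_E / (p_G p_F).
Setting this equal to 8.68 atm^-1 and taking the physical root (0 < X < 1) gives X = 0.697.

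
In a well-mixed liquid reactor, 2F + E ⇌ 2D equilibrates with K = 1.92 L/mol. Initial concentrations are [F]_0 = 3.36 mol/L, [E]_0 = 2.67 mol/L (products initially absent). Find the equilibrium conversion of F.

Let X = conversion of F; extent ξ = 3.36X/2 mol/L.
Concentrations: [F] = 3.36 − 3.36X; [E] = 2.67 − 1.68X; [D] = 3.36X.
K = [D]^2 / ([F]^2 [E]).
This equals 1.92 at X = 0.637 (the root in 0 < X < 1).

X = 0.637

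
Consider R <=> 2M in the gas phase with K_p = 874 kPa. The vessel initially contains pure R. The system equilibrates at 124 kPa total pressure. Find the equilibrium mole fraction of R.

y_R = 0.112

Take 1 mol R as basis and let X be its fractional conversion, so ξ = X.
Species balance: n_R = 1 − X; n_M = 2X.
Summing: n_T = 1 + X.
Mole fractions y_i = n_i/n_T; K_p = p_M^2 / (p_R) with p_i = y_i·P.
Substituting and setting equal to 874 kPa gives a polynomial in X; the root in (0,1) is X = 0.799.
Then n_R = 0.201, n_T = 1.8, so y_R = 0.112.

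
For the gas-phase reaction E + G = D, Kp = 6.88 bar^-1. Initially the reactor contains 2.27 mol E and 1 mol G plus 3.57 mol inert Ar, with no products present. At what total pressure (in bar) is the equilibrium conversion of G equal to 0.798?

Let X = conversion of G (basis 1 mol G); extent of reaction ξ = X.
Species balance: n_E = 2.27 − X; n_G = 1 − X; n_D = X; n_I = 3.57 (inert).
Summing: n_T = 6.84 − X.
Kp = p_D / (p_E p_G) with p_i = (n_i/n_T)·P.
At X = 0.798: the mole-fraction product g(X) = Π y_i^ν_i = 16.22. Since Kp = g(X)·P^{-1}, P = (g/Kp)^(1/1) = (16.22/6.88)^(1/1) = 2.36 bar.

P = 2.36 bar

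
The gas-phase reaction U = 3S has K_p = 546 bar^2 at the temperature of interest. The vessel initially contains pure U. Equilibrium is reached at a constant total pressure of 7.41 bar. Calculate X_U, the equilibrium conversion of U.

X = 0.796

Basis: 1 mol U initially; let X = conversion of U. Extent ξ = X.
Mole table: n_U = 1 − X; n_S = 3X.
n_T = Σnᵢ = 1 + 2X.
Mole fractions y_i = n_i/n_T; K_p = p_S^3 / (p_U) with p_i = y_i·P.
Substituting and setting equal to 546 bar^2 gives a polynomial in X; the root in (0,1) is X = 0.796.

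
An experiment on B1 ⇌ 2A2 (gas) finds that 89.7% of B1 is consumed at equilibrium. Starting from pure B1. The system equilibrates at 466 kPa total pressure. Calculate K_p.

K_p = 7.68e+03 kPa

Let X = conversion of B1 (basis 1 mol B1); extent of reaction ξ = X.
Mole table: n_B1 = 1 − X; n_A2 = 2X.
Summing: n_T = 1 + X.
At X = 0.897: n_B1 = 0.103, n_A2 = 1.79, n_T = 1.9.
p_i = (n_i/n_T)·P. K_p = p_A2^2 / (p_B1) = 7.68e+03 kPa.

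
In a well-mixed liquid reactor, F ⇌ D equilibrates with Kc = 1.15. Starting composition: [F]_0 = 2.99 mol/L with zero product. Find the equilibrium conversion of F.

X = 0.535

Let X = conversion of F; extent ξ = 2.99·X mol/L.
Concentrations: [F] = 2.99 − 2.99X; [D] = 2.99X.
Kc = [D] / ([F]).
Equating to 1.15: the physical root is X = 0.535.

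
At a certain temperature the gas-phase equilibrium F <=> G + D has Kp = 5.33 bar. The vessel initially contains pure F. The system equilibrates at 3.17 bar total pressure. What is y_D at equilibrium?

y_D = 0.442

Basis: 1 mol F initially; let X = conversion of F. Extent ξ = X.
At extent ξ: n_F = 1 − X; n_G = X; n_D = X.
Summing: n_T = 1 + X.
With p_i = (n_i/n_T)P, Kp = p_G p_D / (p_F).
This yields a degree-2 equation in X; solving on (0,1), X = 0.792.
Then n_D = 0.792, n_T = 1.79, so y_D = 0.442.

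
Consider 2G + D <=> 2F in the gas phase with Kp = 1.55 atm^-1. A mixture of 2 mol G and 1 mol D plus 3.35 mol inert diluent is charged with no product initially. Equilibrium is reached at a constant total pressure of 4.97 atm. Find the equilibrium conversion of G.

X = 0.457

Basis: 2 mol G initially; let X = conversion of G. Extent ξ = X.
Moles: n_G = 2 − 2X; n_D = 1 − X; n_F = 2X; n_I = 3.35 (inert).
n_T = Σnᵢ = 6.35 − X.
Mole fractions y_i = n_i/n_T; Kp = p_F^2 / (p_G^2 p_D) with p_i = y_i·P.
This yields a degree-3 equation in X; solving on (0,1), X = 0.457.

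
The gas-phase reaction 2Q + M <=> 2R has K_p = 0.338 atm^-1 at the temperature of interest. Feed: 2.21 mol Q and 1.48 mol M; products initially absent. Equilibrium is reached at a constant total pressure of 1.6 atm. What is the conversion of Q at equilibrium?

X = 0.301

Basis: 2.21 mol Q initially; let X = conversion of Q. Extent ξ = 1.1X.
Moles: n_Q = 2.21 − 2.21X; n_M = 1.48 − 1.1X; n_R = 2.21X.
Summing: n_T = 3.69 − 1.1X.
With p_i = (n_i/n_T)P, K_p = p_R^2 / (p_Q^2 p_M).
Substituting and setting equal to 0.338 atm^-1 gives a polynomial in X; the root in (0,1) is X = 0.301.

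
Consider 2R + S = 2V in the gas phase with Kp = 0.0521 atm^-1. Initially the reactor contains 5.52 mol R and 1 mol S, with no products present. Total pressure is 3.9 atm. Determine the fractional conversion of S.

Take 1 mol S as basis and let X be its fractional conversion, so ξ = X.
Mole table: n_R = 5.52 − 2X; n_S = 1 − X; n_V = 2X.
Summing: n_T = 6.52 − X.
With p_i = (n_i/n_T)P, Kp = p_V^2 / (p_R^2 p_S).
Substituting and setting equal to 0.0521 atm^-1 gives a polynomial in X; the root in (0,1) is X = 0.352.

X = 0.352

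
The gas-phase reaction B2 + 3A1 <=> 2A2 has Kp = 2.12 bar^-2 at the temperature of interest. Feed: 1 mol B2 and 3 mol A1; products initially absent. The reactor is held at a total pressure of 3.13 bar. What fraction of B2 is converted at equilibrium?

X = 0.620

Let X = conversion of B2 (basis 1 mol B2); extent of reaction ξ = X.
Species balance: n_B2 = 1 − X; n_A1 = 3 − 3X; n_A2 = 2X.
n_T = Σnᵢ = 4 − 2X.
Mole fractions y_i = n_i/n_T; Kp = p_A2^2 / (p_B2 p_A1^3) with p_i = y_i·P.
Substituting and setting equal to 2.12 bar^-2 gives a polynomial in X; the root in (0,1) is X = 0.620.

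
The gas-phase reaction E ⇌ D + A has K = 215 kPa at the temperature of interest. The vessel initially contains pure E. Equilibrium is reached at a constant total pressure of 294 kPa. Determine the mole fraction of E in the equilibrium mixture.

y_E = 0.212

Basis: 1 mol E initially; let X = conversion of E. Extent ξ = X.
Mole table: n_E = 1 − X; n_D = X; n_A = X.
Summing: n_T = 1 + X.
With p_i = (n_i/n_T)P, K = p_D p_A / (p_E).
This yields a degree-2 equation in X; solving on (0,1), X = 0.650.
Then n_E = 0.35, n_T = 1.65, so y_E = 0.212.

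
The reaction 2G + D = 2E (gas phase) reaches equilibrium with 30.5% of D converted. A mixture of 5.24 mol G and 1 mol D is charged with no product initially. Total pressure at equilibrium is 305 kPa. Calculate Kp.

Kp = 0.000486 kPa^-1

Take 1 mol D as basis and let X be its fractional conversion, so ξ = X.
At extent ξ: n_G = 5.24 − 2X; n_D = 1 − X; n_E = 2X.
n_T = Σnᵢ = 6.24 − X.
At X = 0.305: n_G = 4.63, n_D = 0.695, n_E = 0.61, n_T = 5.93.
p_i = (n_i/n_T)·P. Kp = p_E^2 / (p_G^2 p_D) = 0.000486 kPa^-1.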